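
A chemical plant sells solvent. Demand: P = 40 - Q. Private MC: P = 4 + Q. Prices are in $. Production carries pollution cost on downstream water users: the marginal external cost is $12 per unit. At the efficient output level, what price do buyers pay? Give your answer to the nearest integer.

P = $28

Social marginal cost = private MC + MEC = 16 + Q.
Set SMC = demand: 16 + Q = 40 - Q → Q* = 12.0000.
Consumer price on the demand curve at Q*: 40 − 1×12.0000 = 28.0000.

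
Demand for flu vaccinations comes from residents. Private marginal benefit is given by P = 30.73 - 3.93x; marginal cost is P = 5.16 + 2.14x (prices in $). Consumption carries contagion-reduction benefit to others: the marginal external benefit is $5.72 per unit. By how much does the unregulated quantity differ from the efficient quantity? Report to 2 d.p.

0.94 units

Market equilibrium (private): 5.16 + 2.14x = 30.73 - 3.93x → x_m = 4.2125.
Social marginal benefit = demand + MEB = 36.45 - 3.93x.
Set SMB = MC: 36.45 - 3.93x = 5.16 + 2.14x → x* = 5.1549.
Gap = |4.2125 − 5.1549| = 0.9424.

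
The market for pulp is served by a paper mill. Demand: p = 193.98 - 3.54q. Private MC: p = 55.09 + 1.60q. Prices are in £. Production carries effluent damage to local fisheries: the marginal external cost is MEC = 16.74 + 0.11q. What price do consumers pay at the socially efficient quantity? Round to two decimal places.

Social marginal cost = private MC + MEC = 71.83 + 1.71q.
Set SMC = demand: 71.83 + 1.71q = 193.98 - 3.54q → q* = 23.2667.
Consumer price on the demand curve at q*: 193.98 − 3.54×23.2667 = 111.6159.

P = £111.62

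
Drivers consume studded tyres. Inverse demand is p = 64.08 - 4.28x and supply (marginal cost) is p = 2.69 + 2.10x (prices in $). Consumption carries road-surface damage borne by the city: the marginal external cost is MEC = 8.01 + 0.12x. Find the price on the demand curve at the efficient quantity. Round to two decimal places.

Social marginal benefit = demand − MEC = 56.07 - 4.40x.
Set SMB = MC: 56.07 - 4.40x = 2.69 + 2.10x → x* = 8.2123.
Consumer price on the demand curve at x*: 64.08 − 4.28×8.2123 = 28.9314.

P = $28.93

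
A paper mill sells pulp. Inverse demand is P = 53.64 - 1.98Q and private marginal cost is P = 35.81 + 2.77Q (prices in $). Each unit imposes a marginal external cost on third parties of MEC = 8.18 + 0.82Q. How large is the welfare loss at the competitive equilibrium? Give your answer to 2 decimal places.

Market equilibrium (private): 35.81 + 2.77Q = 53.64 - 1.98Q → Q_m = 3.7537.
Social marginal cost = private MC + MEC = 43.99 + 3.59Q.
Set SMC = demand: 43.99 + 3.59Q = 53.64 - 1.98Q → Q* = 1.7325.
Height of the DWL triangle at Q_m is SMC(Q_m) − demand(Q_m) = MEC(Q_m) = 11.2580.
DWL = ½ × 2.0212 × 11.2580 = 11.3773.

DWL = $11.38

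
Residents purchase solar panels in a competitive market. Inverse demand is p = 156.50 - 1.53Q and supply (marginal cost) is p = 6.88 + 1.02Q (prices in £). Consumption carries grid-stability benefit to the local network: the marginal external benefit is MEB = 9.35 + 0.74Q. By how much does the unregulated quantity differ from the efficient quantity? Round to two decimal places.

29.15 units

Market equilibrium (private): 6.88 + 1.02Q = 156.50 - 1.53Q → Q_m = 58.6745.
Social marginal benefit = demand + MEB = 165.85 - 0.79Q.
Set SMB = MC: 165.85 - 0.79Q = 6.88 + 1.02Q → Q* = 87.8287.
Gap = |58.6745 − 87.8287| = 29.1542.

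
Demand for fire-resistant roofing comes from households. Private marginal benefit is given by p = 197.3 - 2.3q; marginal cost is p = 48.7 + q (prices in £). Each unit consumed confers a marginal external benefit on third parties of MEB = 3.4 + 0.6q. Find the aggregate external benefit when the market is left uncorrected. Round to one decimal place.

£761.4

Market equilibrium (private): 48.7 + q = 197.3 - 2.3q → q_m = 45.0303.
Total external benefit = ∫₀^{q_m} (3.4 + 0.6q) dq = 3.4×45.0303 + ½×0.6×45.0303² = 761.4214.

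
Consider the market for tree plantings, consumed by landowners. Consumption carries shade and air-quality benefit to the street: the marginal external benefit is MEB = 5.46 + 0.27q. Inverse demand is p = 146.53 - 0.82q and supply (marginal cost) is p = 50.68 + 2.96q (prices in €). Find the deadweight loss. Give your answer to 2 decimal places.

DWL = €21.57

Market equilibrium (private): 50.68 + 2.96q = 146.53 - 0.82q → q_m = 25.3571.
Social marginal benefit = demand + MEB = 151.99 - 0.55q.
Set SMB = MC: 151.99 - 0.55q = 50.68 + 2.96q → q* = 28.8632.
The welfare-loss triangle has base |q_m − q*| and height MEB(q_m) (the vertical gap between SMB and MC is zero at q* and MEB at q_m).
DWL = ½ × 3.5061 × 12.3064 = 21.5737.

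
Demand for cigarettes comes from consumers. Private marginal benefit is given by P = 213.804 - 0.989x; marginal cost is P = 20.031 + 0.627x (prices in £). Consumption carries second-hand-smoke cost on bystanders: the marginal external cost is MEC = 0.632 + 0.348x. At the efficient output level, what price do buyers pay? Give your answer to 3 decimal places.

Social marginal benefit = demand − MEC = 213.172 - 1.337x.
Set SMB = MC: 213.172 - 1.337x = 20.031 + 0.627x → x* = 98.3406.
Consumer price on the demand curve at x*: 213.804 − 0.989×98.3406 = 116.5451.

P = £116.545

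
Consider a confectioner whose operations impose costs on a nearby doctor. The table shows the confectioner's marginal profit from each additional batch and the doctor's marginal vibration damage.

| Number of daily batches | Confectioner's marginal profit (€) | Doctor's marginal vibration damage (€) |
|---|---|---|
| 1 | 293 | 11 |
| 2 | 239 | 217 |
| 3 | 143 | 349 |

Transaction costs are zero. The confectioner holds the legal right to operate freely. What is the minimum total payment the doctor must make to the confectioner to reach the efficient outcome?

€143

Left alone the confectioner would choose level 3 (marginal profit stays positive).
Efficient level: k* = 2 (marginal profit ≥ marginal vibration damage through 2).
The doctor must at least cover the confectioner's forgone profit from cutting 3→2: 143 = 143.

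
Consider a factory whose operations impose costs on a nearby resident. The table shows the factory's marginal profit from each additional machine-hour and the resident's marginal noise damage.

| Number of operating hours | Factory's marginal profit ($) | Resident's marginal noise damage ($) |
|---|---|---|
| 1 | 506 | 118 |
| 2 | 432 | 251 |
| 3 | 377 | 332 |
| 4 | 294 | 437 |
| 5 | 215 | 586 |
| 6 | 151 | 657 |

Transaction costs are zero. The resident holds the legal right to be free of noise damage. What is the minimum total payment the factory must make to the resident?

$701

Efficient level: marginal profit ≥ marginal noise damage through level 3, so k* = 3.
With the resident holding the right, the factory must at least compensate total damage at k*: 118 + 251 + 332 = 701.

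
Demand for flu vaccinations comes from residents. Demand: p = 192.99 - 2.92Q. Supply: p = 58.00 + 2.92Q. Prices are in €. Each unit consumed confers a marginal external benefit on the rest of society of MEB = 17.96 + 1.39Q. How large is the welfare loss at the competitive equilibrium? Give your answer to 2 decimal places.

DWL = €281.91

Market equilibrium (private): 58.00 + 2.92Q = 192.99 - 2.92Q → Q_m = 23.1147.
Social marginal benefit = demand + MEB = 210.95 - 1.53Q.
Set SMB = MC: 210.95 - 1.53Q = 58.00 + 2.92Q → Q* = 34.3708.
The welfare-loss triangle has base |Q_m − Q*| and height MEB(Q_m) (the vertical gap between SMB and MC is zero at Q* and MEB at Q_m).
DWL = ½ × 11.2561 × 50.0895 = 281.9062.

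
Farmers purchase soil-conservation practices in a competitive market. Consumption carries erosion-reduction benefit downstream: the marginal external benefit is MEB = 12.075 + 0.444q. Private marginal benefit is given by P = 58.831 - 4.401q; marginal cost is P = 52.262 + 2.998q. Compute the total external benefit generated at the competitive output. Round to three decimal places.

Market equilibrium (private): 52.262 + 2.998q = 58.831 - 4.401q → q_m = 0.8878.
Total external benefit = ∫₀^{q_m} (12.075 + 0.444q) dq = 12.075×0.8878 + ½×0.444×0.8878² = 10.8952.

10.895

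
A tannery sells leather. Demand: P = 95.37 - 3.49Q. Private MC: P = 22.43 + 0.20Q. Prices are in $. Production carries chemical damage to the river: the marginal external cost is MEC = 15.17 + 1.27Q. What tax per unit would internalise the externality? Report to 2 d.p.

tax = $29.96 per unit

Social marginal cost = private MC + MEC = 37.60 + 1.47Q.
Set SMC = demand: 37.60 + 1.47Q = 95.37 - 3.49Q → Q* = 11.6472.
The Pigouvian tax equals MEC at Q*: 15.17 + 1.27×11.6472 = 29.9619.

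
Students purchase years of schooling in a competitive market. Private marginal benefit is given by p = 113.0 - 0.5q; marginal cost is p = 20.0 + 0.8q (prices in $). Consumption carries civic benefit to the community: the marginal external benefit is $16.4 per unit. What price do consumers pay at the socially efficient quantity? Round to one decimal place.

Social marginal benefit = demand + MEB = 129.4 - 0.5q.
Set SMB = MC: 129.4 - 0.5q = 20.0 + 0.8q → q* = 84.1538.
Consumer price on the demand curve at q*: 113.0 − 0.5×84.1538 = 70.9231.

P = $70.9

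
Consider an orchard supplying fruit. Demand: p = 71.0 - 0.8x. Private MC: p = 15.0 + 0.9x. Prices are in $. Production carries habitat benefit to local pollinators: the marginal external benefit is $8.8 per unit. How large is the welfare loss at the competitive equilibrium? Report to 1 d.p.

Market equilibrium (private): 15.0 + 0.9x = 71.0 - 0.8x → x_m = 32.9412.
Social marginal cost = private MC − MEB = 6.2 + 0.9x.
Set SMC = demand: 6.2 + 0.9x = 71.0 - 0.8x → x* = 38.1176.
The welfare-loss triangle has base |x_m − x*| and height MEB(x_m) (the vertical gap between SMC and demand is zero at x* and MEB at x_m).
DWL = ½ × 5.1764 × 8.8000 = 22.7762.

DWL = $22.8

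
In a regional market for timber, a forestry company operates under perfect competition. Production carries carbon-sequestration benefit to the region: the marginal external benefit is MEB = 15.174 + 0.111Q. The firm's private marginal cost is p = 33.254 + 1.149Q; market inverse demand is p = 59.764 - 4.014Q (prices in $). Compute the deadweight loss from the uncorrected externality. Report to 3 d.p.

DWL = $24.532

Market equilibrium (private): 33.254 + 1.149Q = 59.764 - 4.014Q → Q_m = 5.1346.
Social marginal cost = private MC − MEB = 18.080 + 1.038Q.
Set SMC = demand: 18.080 + 1.038Q = 59.764 - 4.014Q → Q* = 8.2510.
Between Q* and Q_m the wedge demand − SMC runs linearly from 0 to MEB(Q_m), so the loss is a triangle.
DWL = ½ × 3.1164 × 15.7439 = 24.5321.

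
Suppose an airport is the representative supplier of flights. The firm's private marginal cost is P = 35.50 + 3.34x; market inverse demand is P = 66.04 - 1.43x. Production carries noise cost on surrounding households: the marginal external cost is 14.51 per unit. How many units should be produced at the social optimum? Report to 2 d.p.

x* = 3.36

Social marginal cost = private MC + MEC = 50.01 + 3.34x.
Set SMC = demand: 50.01 + 3.34x = 66.04 - 1.43x → x* = 3.3606.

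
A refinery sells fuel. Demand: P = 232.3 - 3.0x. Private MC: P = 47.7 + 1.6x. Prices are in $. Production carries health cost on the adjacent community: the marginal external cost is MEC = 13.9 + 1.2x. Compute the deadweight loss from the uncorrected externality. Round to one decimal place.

Market equilibrium (private): 47.7 + 1.6x = 232.3 - 3.0x → x_m = 40.1304.
Social marginal cost = private MC + MEC = 61.6 + 2.8x.
Set SMC = demand: 61.6 + 2.8x = 232.3 - 3.0x → x* = 29.4310.
The loss is the area between SMC and demand from x* to x_m; with linear curves that's a triangle of height MEC(x_m).
DWL = ½ × 10.6994 × 62.0565 = 331.9837.

DWL = $332.0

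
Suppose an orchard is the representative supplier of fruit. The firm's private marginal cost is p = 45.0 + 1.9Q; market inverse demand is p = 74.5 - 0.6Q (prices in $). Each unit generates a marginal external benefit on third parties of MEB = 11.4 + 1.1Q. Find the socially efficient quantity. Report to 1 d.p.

Social marginal cost = private MC − MEB = 33.6 + 0.8Q.
Set SMC = demand: 33.6 + 0.8Q = 74.5 - 0.6Q → Q* = 29.2143.

Q* = 29.2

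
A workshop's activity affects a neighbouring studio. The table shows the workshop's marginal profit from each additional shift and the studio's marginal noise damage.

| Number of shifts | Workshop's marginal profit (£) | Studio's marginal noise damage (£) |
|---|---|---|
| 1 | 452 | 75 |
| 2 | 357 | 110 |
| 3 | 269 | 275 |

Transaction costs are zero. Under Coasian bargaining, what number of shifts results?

2

Bargaining reaches the level where marginal profit last exceeds marginal noise damage.
That holds through level 2 (357 ≥ 110) but not at 3 (269 < 275).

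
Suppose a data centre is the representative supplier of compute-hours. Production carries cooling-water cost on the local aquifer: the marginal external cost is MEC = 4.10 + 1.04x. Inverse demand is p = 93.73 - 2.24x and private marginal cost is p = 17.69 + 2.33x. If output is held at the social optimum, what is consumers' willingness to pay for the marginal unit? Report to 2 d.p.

P = 65.01

Social marginal cost = private MC + MEC = 21.79 + 3.37x.
Set SMC = demand: 21.79 + 3.37x = 93.73 - 2.24x → x* = 12.8235.
Consumer price on the demand curve at x*: 93.73 − 2.24×12.8235 = 65.0054.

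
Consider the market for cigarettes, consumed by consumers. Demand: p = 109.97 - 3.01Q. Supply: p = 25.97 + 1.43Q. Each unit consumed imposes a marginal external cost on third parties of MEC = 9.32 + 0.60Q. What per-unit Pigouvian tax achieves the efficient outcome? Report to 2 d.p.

tax = 18.21 per unit

Social marginal benefit = demand − MEC = 100.65 - 3.61Q.
Set SMB = MC: 100.65 - 3.61Q = 25.97 + 1.43Q → Q* = 14.8175.
The Pigouvian tax equals MEC at Q*: 9.32 + 0.60×14.8175 = 18.2105.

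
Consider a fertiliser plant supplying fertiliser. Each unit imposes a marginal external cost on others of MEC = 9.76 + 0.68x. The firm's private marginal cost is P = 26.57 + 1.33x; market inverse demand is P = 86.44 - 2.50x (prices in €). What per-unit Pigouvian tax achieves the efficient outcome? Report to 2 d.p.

tax = €17.32 per unit

Social marginal cost = private MC + MEC = 36.33 + 2.01x.
Set SMC = demand: 36.33 + 2.01x = 86.44 - 2.50x → x* = 11.1109.
The Pigouvian tax equals MEC at x*: 9.76 + 0.68×11.1109 = 17.3154.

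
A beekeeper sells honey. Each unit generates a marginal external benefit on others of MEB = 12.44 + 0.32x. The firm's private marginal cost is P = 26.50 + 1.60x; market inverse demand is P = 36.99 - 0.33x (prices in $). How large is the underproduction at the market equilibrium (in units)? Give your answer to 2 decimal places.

Market equilibrium (private): 26.50 + 1.60x = 36.99 - 0.33x → x_m = 5.4352.
Social marginal cost = private MC − MEB = 14.06 + 1.28x.
Set SMC = demand: 14.06 + 1.28x = 36.99 - 0.33x → x* = 14.2422.
Gap = |5.4352 − 14.2422| = 8.8070.

8.81 units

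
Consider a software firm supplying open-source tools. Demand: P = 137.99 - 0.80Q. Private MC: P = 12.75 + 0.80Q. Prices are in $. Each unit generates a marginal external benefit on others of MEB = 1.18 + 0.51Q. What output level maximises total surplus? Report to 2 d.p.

Social marginal cost = private MC − MEB = 11.57 + 0.29Q.
Set SMC = demand: 11.57 + 0.29Q = 137.99 - 0.80Q → Q* = 115.9817.

Q* = 115.98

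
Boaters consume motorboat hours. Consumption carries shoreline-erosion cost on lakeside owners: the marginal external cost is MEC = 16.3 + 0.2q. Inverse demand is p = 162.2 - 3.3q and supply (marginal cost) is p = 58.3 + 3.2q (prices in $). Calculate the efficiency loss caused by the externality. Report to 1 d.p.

DWL = $28.4

Market equilibrium (private): 58.3 + 3.2q = 162.2 - 3.3q → q_m = 15.9846.
Social marginal benefit = demand − MEC = 145.9 - 3.5q.
Set SMB = MC: 145.9 - 3.5q = 58.3 + 3.2q → q* = 13.0746.
The loss is the area between SMB and MC from q* to q_m; with linear curves that's a triangle of height MEC(q_m).
DWL = ½ × 2.9100 × 19.4969 = 28.3680.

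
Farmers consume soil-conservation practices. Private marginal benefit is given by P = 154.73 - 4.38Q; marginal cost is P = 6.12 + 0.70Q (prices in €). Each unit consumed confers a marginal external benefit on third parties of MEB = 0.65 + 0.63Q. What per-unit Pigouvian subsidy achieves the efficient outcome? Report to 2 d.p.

subsidy = €21.78 per unit

Social marginal benefit = demand + MEB = 155.38 - 3.75Q.
Set SMB = MC: 155.38 - 3.75Q = 6.12 + 0.70Q → Q* = 33.5416.
The Pigouvian subsidy equals MEB at Q*: 0.65 + 0.63×33.5416 = 21.7812.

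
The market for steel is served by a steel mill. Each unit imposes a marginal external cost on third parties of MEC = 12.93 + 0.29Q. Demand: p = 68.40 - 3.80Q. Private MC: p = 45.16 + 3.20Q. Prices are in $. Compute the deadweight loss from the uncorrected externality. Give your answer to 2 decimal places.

DWL = $13.24

Market equilibrium (private): 45.16 + 3.20Q = 68.40 - 3.80Q → Q_m = 3.3200.
Social marginal cost = private MC + MEC = 58.09 + 3.49Q.
Set SMC = demand: 58.09 + 3.49Q = 68.40 - 3.80Q → Q* = 1.4143.
The loss is the area between SMC and demand from Q* to Q_m; with linear curves that's a triangle of height MEC(Q_m).
DWL = ½ × 1.9057 × 13.8928 = 13.2378.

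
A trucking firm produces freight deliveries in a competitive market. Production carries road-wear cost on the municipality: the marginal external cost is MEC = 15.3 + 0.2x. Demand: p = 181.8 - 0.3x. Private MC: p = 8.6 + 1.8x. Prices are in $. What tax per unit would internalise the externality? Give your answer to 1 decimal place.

tax = $29.0 per unit

Social marginal cost = private MC + MEC = 23.9 + 2.0x.
Set SMC = demand: 23.9 + 2.0x = 181.8 - 0.3x → x* = 68.6522.
The Pigouvian tax equals MEC at x*: 15.3 + 0.2×68.6522 = 29.0304.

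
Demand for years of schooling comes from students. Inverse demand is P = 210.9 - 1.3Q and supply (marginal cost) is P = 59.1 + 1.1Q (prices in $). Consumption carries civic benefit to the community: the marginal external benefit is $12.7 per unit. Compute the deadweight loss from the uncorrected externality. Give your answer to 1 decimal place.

DWL = $33.6

Market equilibrium (private): 59.1 + 1.1Q = 210.9 - 1.3Q → Q_m = 63.2500.
Social marginal benefit = demand + MEB = 223.6 - 1.3Q.
Set SMB = MC: 223.6 - 1.3Q = 59.1 + 1.1Q → Q* = 68.5417.
Between Q* and Q_m the wedge SMB − MC runs linearly from 0 to MEB(Q_m), so the loss is a triangle.
DWL = ½ × 5.2917 × 12.7000 = 33.6023.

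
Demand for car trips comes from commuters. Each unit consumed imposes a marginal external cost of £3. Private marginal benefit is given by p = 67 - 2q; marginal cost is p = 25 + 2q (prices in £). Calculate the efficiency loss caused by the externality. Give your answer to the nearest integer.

Market equilibrium (private): 25 + 2q = 67 - 2q → q_m = 10.5000.
Social marginal benefit = demand − MEC = 64 - 2q.
Set SMB = MC: 64 - 2q = 25 + 2q → q* = 9.7500.
Between q* and q_m the wedge MC − SMB runs linearly from 0 to MEC(q_m), so the loss is a triangle.
DWL = ½ × 0.7500 × 3.0000 = 1.1250.

DWL = £1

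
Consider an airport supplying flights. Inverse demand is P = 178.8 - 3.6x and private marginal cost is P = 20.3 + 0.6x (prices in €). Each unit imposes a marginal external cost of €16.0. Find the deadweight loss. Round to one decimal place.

Market equilibrium (private): 20.3 + 0.6x = 178.8 - 3.6x → x_m = 37.7381.
Social marginal cost = private MC + MEC = 36.3 + 0.6x.
Set SMC = demand: 36.3 + 0.6x = 178.8 - 3.6x → x* = 33.9286.
The loss is the area between SMC and demand from x* to x_m; with linear curves that's a triangle of height MEC(x_m).
DWL = ½ × 3.8095 × 16.0000 = 30.4760.

DWL = €30.5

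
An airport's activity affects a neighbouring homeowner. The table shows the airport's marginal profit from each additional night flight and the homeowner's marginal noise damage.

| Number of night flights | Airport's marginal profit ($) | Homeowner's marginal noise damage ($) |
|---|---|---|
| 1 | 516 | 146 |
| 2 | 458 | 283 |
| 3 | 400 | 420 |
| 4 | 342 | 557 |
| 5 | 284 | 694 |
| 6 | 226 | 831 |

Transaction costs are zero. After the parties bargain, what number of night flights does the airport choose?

2

Bargaining reaches the level where marginal profit last exceeds marginal noise damage.
That holds through level 2 (458 ≥ 283) but not at 3 (400 < 420).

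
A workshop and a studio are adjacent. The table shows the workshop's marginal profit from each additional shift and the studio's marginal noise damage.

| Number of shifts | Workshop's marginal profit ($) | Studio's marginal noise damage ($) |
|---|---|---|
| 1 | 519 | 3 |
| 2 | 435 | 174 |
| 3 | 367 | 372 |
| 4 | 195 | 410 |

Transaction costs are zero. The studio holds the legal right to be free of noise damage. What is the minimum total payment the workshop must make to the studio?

Efficient level: marginal profit ≥ marginal noise damage through level 2, so k* = 2.
With the studio holding the right, the workshop must at least compensate total damage at k*: 3 + 174 = 177.

$177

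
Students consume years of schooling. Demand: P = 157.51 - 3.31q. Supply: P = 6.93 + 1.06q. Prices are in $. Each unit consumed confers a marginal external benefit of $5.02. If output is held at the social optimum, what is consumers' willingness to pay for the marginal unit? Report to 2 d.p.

P = $39.65

Social marginal benefit = demand + MEB = 162.53 - 3.31q.
Set SMB = MC: 162.53 - 3.31q = 6.93 + 1.06q → q* = 35.6064.
Consumer price on the demand curve at q*: 157.51 − 3.31×35.6064 = 39.6528.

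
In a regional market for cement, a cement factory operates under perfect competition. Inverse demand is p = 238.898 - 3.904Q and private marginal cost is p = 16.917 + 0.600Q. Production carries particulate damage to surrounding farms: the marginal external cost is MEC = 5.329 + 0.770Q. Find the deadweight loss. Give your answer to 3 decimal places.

DWL = 177.573

Market equilibrium (private): 16.917 + 0.600Q = 238.898 - 3.904Q → Q_m = 49.2853.
Social marginal cost = private MC + MEC = 22.246 + 1.370Q.
Set SMC = demand: 22.246 + 1.370Q = 238.898 - 3.904Q → Q* = 41.0793.
Height of the DWL triangle at Q_m is SMC(Q_m) − demand(Q_m) = MEC(Q_m) = 43.2787.
DWL = ½ × 8.2060 × 43.2787 = 177.5725.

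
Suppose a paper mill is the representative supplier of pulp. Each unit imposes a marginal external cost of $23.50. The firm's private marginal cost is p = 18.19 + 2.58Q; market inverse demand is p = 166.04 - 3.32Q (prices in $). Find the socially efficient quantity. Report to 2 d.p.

Social marginal cost = private MC + MEC = 41.69 + 2.58Q.
Set SMC = demand: 41.69 + 2.58Q = 166.04 - 3.32Q → Q* = 21.0763.

Q* = 21.08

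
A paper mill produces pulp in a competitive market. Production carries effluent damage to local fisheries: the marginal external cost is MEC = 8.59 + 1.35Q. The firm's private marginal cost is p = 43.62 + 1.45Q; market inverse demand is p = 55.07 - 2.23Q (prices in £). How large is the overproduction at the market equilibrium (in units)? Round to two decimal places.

Market equilibrium (private): 43.62 + 1.45Q = 55.07 - 2.23Q → Q_m = 3.1114.
Social marginal cost = private MC + MEC = 52.21 + 2.80Q.
Set SMC = demand: 52.21 + 2.80Q = 55.07 - 2.23Q → Q* = 0.5686.
Gap = |3.1114 − 0.5686| = 2.5428.

2.54 units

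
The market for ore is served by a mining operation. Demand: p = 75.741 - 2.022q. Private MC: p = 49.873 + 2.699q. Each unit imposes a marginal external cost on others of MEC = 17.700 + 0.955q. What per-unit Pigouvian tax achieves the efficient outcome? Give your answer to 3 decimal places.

tax = 19.074 per unit

Social marginal cost = private MC + MEC = 67.573 + 3.654q.
Set SMC = demand: 67.573 + 3.654q = 75.741 - 2.022q → q* = 1.4390.
The Pigouvian tax equals MEC at q*: 17.700 + 0.955×1.4390 = 19.0742.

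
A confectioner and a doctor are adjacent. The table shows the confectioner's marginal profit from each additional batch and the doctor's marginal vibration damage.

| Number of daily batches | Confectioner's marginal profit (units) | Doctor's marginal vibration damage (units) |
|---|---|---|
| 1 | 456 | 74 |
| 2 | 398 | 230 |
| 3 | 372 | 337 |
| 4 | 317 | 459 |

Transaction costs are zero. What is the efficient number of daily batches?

Bargaining reaches the level where marginal profit last exceeds marginal vibration damage.
That holds through level 3 (372 ≥ 337) but not at 4 (317 < 459).

3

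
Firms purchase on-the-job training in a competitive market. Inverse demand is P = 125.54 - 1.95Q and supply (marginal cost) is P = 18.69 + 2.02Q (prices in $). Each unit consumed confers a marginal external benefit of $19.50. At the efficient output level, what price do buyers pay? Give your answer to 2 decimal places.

Social marginal benefit = demand + MEB = 145.04 - 1.95Q.
Set SMB = MC: 145.04 - 1.95Q = 18.69 + 2.02Q → Q* = 31.8262.
Consumer price on the demand curve at Q*: 125.54 − 1.95×31.8262 = 63.4789.

P = $63.48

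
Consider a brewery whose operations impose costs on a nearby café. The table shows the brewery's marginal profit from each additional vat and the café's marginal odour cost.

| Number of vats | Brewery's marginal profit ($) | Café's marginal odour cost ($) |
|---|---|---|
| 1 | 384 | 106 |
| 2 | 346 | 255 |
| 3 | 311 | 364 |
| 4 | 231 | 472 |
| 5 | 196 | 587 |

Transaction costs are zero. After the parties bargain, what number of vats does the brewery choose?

2

Bargaining reaches the level where marginal profit last exceeds marginal odour cost.
That holds through level 2 (346 ≥ 255) but not at 3 (311 < 364).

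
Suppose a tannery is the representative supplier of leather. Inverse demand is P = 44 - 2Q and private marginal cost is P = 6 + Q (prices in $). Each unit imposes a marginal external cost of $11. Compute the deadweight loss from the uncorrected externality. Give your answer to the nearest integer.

DWL = $20

Market equilibrium (private): 6 + Q = 44 - 2Q → Q_m = 12.6667.
Social marginal cost = private MC + MEC = 17 + Q.
Set SMC = demand: 17 + Q = 44 - 2Q → Q* = 9.0000.
The welfare-loss triangle has base |Q_m − Q*| and height MEC(Q_m) (the vertical gap between SMC and demand is zero at Q* and MEC at Q_m).
DWL = ½ × 3.6667 × 11.0000 = 20.1669.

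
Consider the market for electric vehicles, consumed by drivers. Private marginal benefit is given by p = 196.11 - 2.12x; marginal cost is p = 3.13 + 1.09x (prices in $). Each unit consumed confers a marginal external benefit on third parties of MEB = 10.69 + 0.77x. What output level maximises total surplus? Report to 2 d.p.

Social marginal benefit = demand + MEB = 206.80 - 1.35x.
Set SMB = MC: 206.80 - 1.35x = 3.13 + 1.09x → x* = 83.4713.

x* = 83.47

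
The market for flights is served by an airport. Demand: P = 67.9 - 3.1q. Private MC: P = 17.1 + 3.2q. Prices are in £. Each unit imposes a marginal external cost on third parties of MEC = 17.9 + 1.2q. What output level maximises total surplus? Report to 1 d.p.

Social marginal cost = private MC + MEC = 35.0 + 4.4q.
Set SMC = demand: 35.0 + 4.4q = 67.9 - 3.1q → q* = 4.3867.

q* = 4.4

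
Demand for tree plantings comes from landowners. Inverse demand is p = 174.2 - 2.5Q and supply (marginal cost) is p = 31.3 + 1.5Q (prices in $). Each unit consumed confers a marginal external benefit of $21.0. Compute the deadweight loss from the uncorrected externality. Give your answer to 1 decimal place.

DWL = $55.1

Market equilibrium (private): 31.3 + 1.5Q = 174.2 - 2.5Q → Q_m = 35.7250.
Social marginal benefit = demand + MEB = 195.2 - 2.5Q.
Set SMB = MC: 195.2 - 2.5Q = 31.3 + 1.5Q → Q* = 40.9750.
The loss is the area between SMB and MC from Q* to Q_m; with linear curves that's a triangle of height MEB(Q_m).
DWL = ½ × 5.2500 × 21.0000 = 55.1250.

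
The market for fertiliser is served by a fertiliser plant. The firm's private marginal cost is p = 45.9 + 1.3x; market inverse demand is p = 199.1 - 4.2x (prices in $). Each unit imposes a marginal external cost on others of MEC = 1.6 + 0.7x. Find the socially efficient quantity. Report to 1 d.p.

x* = 24.5

Social marginal cost = private MC + MEC = 47.5 + 2.0x.
Set SMC = demand: 47.5 + 2.0x = 199.1 - 4.2x → x* = 24.4516.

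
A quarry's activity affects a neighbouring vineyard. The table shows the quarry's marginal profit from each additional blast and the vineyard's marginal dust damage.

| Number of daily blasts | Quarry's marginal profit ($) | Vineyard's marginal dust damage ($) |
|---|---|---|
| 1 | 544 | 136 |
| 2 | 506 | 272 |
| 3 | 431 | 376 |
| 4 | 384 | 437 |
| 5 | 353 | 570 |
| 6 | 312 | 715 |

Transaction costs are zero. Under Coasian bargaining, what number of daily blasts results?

Bargaining reaches the level where marginal profit last exceeds marginal dust damage.
That holds through level 3 (431 ≥ 376) but not at 4 (384 < 437).

3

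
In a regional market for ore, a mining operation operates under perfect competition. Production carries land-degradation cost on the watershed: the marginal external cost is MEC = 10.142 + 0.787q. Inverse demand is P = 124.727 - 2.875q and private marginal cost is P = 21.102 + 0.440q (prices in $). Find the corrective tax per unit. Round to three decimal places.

tax = $28.077 per unit

Social marginal cost = private MC + MEC = 31.244 + 1.227q.
Set SMC = demand: 31.244 + 1.227q = 124.727 - 2.875q → q* = 22.7896.
The Pigouvian tax equals MEC at q*: 10.142 + 0.787×22.7896 = 28.0774.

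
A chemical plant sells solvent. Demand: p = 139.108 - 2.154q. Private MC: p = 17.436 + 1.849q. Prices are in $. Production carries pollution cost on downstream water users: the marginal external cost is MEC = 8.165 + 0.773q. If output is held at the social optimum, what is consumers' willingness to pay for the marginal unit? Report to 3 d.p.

Social marginal cost = private MC + MEC = 25.601 + 2.622q.
Set SMC = demand: 25.601 + 2.622q = 139.108 - 2.154q → q* = 23.7661.
Consumer price on the demand curve at q*: 139.108 − 2.154×23.7661 = 87.9158.

P = $87.916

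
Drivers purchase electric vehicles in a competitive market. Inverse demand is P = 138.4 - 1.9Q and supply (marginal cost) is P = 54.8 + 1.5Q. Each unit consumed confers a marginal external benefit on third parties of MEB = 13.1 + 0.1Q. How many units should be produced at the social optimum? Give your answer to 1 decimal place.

Social marginal benefit = demand + MEB = 151.5 - 1.8Q.
Set SMB = MC: 151.5 - 1.8Q = 54.8 + 1.5Q → Q* = 29.3030.

Q* = 29.3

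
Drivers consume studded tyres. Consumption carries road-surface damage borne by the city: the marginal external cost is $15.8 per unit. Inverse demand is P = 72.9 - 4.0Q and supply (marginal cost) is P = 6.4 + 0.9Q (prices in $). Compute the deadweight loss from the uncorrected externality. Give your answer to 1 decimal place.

Market equilibrium (private): 6.4 + 0.9Q = 72.9 - 4.0Q → Q_m = 13.5714.
Social marginal benefit = demand − MEC = 57.1 - 4.0Q.
Set SMB = MC: 57.1 - 4.0Q = 6.4 + 0.9Q → Q* = 10.3469.
Height of the DWL triangle at Q_m is MC(Q_m) − SMB(Q_m) = MEC(Q_m) = 15.8000.
DWL = ½ × 3.2245 × 15.8000 = 25.4736.

DWL = $25.5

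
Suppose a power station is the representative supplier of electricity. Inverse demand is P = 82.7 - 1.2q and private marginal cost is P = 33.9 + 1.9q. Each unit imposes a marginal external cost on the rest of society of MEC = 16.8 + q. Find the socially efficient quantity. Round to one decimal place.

q* = 7.8

Social marginal cost = private MC + MEC = 50.7 + 2.9q.
Set SMC = demand: 50.7 + 2.9q = 82.7 - 1.2q → q* = 7.8049.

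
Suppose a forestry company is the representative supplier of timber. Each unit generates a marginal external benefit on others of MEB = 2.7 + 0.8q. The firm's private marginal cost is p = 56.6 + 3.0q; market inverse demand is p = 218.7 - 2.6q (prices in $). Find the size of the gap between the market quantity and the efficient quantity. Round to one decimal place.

Market equilibrium (private): 56.6 + 3.0q = 218.7 - 2.6q → q_m = 28.9464.
Social marginal cost = private MC − MEB = 53.9 + 2.2q.
Set SMC = demand: 53.9 + 2.2q = 218.7 - 2.6q → q* = 34.3333.
Gap = |28.9464 − 34.3333| = 5.3869.

5.4 units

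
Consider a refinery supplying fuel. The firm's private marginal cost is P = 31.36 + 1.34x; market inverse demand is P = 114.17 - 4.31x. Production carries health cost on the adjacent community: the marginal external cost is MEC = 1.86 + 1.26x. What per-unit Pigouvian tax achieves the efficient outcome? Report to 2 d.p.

Social marginal cost = private MC + MEC = 33.22 + 2.60x.
Set SMC = demand: 33.22 + 2.60x = 114.17 - 4.31x → x* = 11.7149.
The Pigouvian tax equals MEC at x*: 1.86 + 1.26×11.7149 = 16.6208.

tax = 16.62 per unit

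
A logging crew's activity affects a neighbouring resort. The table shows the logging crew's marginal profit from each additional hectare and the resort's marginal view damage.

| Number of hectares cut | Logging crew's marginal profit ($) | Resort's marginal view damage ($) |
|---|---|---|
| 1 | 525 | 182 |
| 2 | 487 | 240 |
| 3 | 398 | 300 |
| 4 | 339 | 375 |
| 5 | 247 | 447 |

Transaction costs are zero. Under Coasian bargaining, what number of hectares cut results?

Bargaining reaches the level where marginal profit last exceeds marginal view damage.
That holds through level 3 (398 ≥ 300) but not at 4 (339 < 375).

3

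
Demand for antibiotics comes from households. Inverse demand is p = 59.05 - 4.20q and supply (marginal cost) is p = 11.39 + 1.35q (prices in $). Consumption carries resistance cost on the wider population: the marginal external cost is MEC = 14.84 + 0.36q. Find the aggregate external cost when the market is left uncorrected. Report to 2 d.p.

Market equilibrium (private): 11.39 + 1.35q = 59.05 - 4.20q → q_m = 8.5874.
Total external cost = ∫₀^{q_m} (14.84 + 0.36q) dq = 14.84×8.5874 + ½×0.36×8.5874² = 140.7108.

$140.71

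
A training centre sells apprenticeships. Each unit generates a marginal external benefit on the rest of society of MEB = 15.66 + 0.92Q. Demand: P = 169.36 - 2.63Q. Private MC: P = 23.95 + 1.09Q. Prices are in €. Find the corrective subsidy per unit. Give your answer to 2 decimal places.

Social marginal cost = private MC − MEB = 8.29 + 0.17Q.
Set SMC = demand: 8.29 + 0.17Q = 169.36 - 2.63Q → Q* = 57.5250.
The Pigouvian subsidy equals MEB at Q*: 15.66 + 0.92×57.5250 = 68.5830.

subsidy = €68.58 per unit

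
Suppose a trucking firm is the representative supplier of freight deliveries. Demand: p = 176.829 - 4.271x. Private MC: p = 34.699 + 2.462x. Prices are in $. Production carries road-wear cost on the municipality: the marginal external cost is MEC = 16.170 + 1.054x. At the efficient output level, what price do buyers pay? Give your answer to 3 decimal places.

Social marginal cost = private MC + MEC = 50.869 + 3.516x.
Set SMC = demand: 50.869 + 3.516x = 176.829 - 4.271x → x* = 16.1757.
Consumer price on the demand curve at x*: 176.829 − 4.271×16.1757 = 107.7426.

P = $107.743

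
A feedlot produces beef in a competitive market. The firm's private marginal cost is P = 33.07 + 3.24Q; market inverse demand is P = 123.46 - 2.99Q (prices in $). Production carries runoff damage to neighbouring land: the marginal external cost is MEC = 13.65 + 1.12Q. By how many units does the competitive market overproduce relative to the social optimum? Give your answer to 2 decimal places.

4.07 units

Market equilibrium (private): 33.07 + 3.24Q = 123.46 - 2.99Q → Q_m = 14.5088.
Social marginal cost = private MC + MEC = 46.72 + 4.36Q.
Set SMC = demand: 46.72 + 4.36Q = 123.46 - 2.99Q → Q* = 10.4408.
Gap = |14.5088 − 10.4408| = 4.0680.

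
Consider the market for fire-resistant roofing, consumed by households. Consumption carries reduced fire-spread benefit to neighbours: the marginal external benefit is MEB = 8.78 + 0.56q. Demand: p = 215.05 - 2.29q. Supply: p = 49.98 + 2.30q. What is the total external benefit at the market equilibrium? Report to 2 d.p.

Market equilibrium (private): 49.98 + 2.30q = 215.05 - 2.29q → q_m = 35.9630.
Total external benefit = ∫₀^{q_m} (8.78 + 0.56q) dq = 8.78×35.9630 + ½×0.56×35.9630² = 677.8896.

677.89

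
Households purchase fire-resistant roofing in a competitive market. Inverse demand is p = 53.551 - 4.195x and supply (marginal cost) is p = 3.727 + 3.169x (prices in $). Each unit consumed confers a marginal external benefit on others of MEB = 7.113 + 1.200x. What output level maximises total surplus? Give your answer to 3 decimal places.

Social marginal benefit = demand + MEB = 60.664 - 2.995x.
Set SMB = MC: 60.664 - 2.995x = 3.727 + 3.169x → x* = 9.2370.

x* = 9.237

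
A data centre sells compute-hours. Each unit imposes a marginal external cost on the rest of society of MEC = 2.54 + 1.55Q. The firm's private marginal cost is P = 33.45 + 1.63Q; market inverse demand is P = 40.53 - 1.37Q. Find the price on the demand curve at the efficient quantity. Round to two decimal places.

P = 39.16

Social marginal cost = private MC + MEC = 35.99 + 3.18Q.
Set SMC = demand: 35.99 + 3.18Q = 40.53 - 1.37Q → Q* = 0.9978.
Consumer price on the demand curve at Q*: 40.53 − 1.37×0.9978 = 39.1630.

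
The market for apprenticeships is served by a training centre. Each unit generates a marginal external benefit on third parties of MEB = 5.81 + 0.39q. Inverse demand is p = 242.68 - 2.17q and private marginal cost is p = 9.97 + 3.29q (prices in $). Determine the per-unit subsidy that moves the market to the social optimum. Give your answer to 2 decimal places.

subsidy = $24.16 per unit

Social marginal cost = private MC − MEB = 4.16 + 2.90q.
Set SMC = demand: 4.16 + 2.90q = 242.68 - 2.17q → q* = 47.0454.
The Pigouvian subsidy equals MEB at q*: 5.81 + 0.39×47.0454 = 24.1577.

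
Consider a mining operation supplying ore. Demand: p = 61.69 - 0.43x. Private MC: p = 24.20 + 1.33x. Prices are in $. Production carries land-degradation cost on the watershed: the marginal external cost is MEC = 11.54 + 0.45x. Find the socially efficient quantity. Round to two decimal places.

x* = 11.74

Social marginal cost = private MC + MEC = 35.74 + 1.78x.
Set SMC = demand: 35.74 + 1.78x = 61.69 - 0.43x → x* = 11.7421.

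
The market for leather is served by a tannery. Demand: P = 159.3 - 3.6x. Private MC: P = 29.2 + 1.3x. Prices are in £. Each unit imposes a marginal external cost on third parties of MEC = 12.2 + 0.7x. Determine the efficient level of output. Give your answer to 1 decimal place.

Social marginal cost = private MC + MEC = 41.4 + 2.0x.
Set SMC = demand: 41.4 + 2.0x = 159.3 - 3.6x → x* = 21.0536.

x* = 21.1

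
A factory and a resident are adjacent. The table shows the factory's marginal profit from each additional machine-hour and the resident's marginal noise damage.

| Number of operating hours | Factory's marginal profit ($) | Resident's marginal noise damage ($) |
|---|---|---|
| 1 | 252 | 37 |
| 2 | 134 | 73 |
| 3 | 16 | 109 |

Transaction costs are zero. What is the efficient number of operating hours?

2

Bargaining reaches the level where marginal profit last exceeds marginal noise damage.
That holds through level 2 (134 ≥ 73) but not at 3 (16 < 109).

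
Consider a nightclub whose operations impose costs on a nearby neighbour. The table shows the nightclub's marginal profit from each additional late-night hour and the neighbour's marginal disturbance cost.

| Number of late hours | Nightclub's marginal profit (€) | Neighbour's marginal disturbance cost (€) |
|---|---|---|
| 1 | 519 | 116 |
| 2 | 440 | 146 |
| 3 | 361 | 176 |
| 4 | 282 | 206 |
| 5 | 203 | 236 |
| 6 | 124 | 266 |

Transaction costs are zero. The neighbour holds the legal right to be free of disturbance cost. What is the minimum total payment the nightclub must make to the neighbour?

Efficient level: marginal profit ≥ marginal disturbance cost through level 4, so k* = 4.
With the neighbour holding the right, the nightclub must at least compensate total damage at k*: 116 + 146 + 176 + 206 = 644.

€644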